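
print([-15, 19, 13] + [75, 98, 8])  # [-15, 19, 13, 75, 98, 8]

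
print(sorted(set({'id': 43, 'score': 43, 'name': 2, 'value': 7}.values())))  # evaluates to [2, 7, 43]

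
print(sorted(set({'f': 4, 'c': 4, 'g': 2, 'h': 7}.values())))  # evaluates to [2, 4, 7]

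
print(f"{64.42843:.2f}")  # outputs 64.43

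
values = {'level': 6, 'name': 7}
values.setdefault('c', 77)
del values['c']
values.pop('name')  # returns 7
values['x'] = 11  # {'level': 6, 'x': 11}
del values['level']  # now {'x': 11}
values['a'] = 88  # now {'x': 11, 'a': 88}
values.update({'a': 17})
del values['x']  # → {'a': 17}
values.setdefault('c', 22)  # 22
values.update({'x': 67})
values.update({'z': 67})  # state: {'a': 17, 'c': 22, 'x': 67, 'z': 67}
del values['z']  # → {'a': 17, 'c': 22, 'x': 67}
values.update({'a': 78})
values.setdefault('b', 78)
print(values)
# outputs {'a': 78, 'c': 22, 'x': 67, 'b': 78}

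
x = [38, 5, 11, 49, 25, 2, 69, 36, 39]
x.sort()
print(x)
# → [2, 5, 11, 25, 36, 38, 39, 49, 69]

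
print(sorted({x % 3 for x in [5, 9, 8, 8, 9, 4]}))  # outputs [0, 1, 2]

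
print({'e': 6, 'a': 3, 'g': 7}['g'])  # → 7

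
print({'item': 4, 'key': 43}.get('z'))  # None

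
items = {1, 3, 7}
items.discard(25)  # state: {1, 3, 7}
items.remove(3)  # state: {1, 7}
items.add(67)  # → {1, 7, 67}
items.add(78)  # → {1, 7, 67, 78}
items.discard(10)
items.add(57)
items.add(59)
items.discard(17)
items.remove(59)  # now {1, 7, 57, 67, 78}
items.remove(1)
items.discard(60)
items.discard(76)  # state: {7, 57, 67, 78}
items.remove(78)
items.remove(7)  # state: {57, 67}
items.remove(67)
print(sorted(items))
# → [57]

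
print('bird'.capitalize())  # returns Bird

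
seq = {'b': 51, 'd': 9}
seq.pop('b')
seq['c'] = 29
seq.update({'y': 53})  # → {'d': 9, 'c': 29, 'y': 53}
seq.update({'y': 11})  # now {'d': 9, 'c': 29, 'y': 11}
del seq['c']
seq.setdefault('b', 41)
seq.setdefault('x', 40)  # 40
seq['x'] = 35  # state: {'d': 9, 'y': 11, 'b': 41, 'x': 35}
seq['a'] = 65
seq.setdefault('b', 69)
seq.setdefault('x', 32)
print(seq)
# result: {'d': 9, 'y': 11, 'b': 41, 'x': 35, 'a': 65}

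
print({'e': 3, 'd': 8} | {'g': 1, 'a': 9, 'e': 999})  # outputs {'e': 999, 'd': 8, 'g': 1, 'a': 9}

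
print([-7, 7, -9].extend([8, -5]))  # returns None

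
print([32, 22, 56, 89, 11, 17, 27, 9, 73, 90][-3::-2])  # [9, 17, 89, 22]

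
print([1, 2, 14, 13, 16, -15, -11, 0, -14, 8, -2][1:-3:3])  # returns [2, 16, 0]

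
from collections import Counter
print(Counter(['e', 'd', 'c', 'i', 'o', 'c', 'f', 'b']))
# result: Counter({'c': 2, 'e': 1, 'd': 1, 'i': 1, 'o': 1, 'f': 1, 'b': 1})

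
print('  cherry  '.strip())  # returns cherry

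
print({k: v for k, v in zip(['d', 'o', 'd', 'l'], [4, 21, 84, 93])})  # {'d': 84, 'o': 21, 'l': 93}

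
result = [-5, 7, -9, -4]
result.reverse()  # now [-4, -9, 7, -5]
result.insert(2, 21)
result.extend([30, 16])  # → [-4, -9, 21, 7, -5, 30, 16]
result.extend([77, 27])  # [-4, -9, 21, 7, -5, 30, 16, 77, 27]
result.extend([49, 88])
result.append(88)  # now [-4, -9, 21, 7, -5, 30, 16, 77, 27, 49, 88, 88]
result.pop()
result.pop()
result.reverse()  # [49, 27, 77, 16, 30, -5, 7, 21, -9, -4]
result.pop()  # -4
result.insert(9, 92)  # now [49, 27, 77, 16, 30, -5, 7, 21, -9, 92]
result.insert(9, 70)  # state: [49, 27, 77, 16, 30, -5, 7, 21, -9, 70, 92]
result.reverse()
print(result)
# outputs [92, 70, -9, 21, 7, -5, 30, 16, 77, 27, 49]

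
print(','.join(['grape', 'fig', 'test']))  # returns grape,fig,test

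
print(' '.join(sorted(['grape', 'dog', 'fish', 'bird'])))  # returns bird dog fish grape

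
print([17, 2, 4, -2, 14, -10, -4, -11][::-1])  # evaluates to [-11, -4, -10, 14, -2, 4, 2, 17]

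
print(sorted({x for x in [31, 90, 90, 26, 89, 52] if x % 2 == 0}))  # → [26, 52, 90]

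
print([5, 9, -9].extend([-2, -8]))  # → None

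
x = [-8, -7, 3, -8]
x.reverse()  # [-8, 3, -7, -8]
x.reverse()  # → [-8, -7, 3, -8]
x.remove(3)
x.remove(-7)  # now [-8, -8]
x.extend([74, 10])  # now [-8, -8, 74, 10]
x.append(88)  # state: [-8, -8, 74, 10, 88]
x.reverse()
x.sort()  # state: [-8, -8, 10, 74, 88]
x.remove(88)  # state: [-8, -8, 10, 74]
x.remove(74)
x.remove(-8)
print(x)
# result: [-8, 10]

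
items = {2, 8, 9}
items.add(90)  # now {2, 8, 9, 90}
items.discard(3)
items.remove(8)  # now {2, 9, 90}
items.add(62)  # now {2, 9, 62, 90}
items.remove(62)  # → {2, 9, 90}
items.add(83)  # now {2, 9, 83, 90}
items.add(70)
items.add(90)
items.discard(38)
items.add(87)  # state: {2, 9, 70, 83, 87, 90}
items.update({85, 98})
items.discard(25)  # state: {2, 9, 70, 83, 85, 87, 90, 98}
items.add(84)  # {2, 9, 70, 83, 84, 85, 87, 90, 98}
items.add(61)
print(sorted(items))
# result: [2, 9, 61, 70, 83, 84, 85, 87, 90, 98]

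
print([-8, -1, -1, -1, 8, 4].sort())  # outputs None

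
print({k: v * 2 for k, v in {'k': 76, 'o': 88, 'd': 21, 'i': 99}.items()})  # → {'k': 152, 'o': 176, 'd': 42, 'i': 198}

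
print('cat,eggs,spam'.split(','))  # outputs ['cat', 'eggs', 'spam']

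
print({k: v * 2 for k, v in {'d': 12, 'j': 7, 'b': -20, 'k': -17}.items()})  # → {'d': 24, 'j': 14, 'b': -40, 'k': -34}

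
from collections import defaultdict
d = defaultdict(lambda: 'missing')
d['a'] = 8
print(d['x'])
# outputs missing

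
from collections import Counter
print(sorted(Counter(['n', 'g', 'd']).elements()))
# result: ['d', 'g', 'n']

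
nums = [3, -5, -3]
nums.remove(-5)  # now [3, -3]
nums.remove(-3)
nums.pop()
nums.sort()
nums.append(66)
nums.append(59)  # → [66, 59]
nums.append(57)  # [66, 59, 57]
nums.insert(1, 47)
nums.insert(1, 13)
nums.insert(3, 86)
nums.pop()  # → 57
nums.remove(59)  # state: [66, 13, 47, 86]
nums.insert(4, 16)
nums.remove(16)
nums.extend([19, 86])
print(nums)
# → [66, 13, 47, 86, 19, 86]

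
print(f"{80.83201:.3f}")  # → 80.832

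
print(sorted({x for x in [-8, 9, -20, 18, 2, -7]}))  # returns [-20, -8, -7, 2, 9, 18]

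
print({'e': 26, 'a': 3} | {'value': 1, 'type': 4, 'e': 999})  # {'e': 999, 'a': 3, 'value': 1, 'type': 4}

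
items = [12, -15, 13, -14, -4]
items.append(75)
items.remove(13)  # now [12, -15, -14, -4, 75]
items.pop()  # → 75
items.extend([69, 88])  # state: [12, -15, -14, -4, 69, 88]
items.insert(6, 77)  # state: [12, -15, -14, -4, 69, 88, 77]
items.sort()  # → [-15, -14, -4, 12, 69, 77, 88]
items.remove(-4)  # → [-15, -14, 12, 69, 77, 88]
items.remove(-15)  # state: [-14, 12, 69, 77, 88]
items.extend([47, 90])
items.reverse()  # [90, 47, 88, 77, 69, 12, -14]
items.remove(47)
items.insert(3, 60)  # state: [90, 88, 77, 60, 69, 12, -14]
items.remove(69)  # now [90, 88, 77, 60, 12, -14]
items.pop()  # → -14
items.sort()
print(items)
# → [12, 60, 77, 88, 90]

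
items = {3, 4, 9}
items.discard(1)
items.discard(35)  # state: {3, 4, 9}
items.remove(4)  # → {3, 9}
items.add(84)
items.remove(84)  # {3, 9}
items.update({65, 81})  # {3, 9, 65, 81}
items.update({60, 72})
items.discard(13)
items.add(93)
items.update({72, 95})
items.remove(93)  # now {3, 9, 60, 65, 72, 81, 95}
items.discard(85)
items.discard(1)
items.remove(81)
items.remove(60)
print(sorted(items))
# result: [3, 9, 65, 72, 95]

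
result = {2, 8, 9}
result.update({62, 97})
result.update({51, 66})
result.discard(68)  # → {2, 8, 9, 51, 62, 66, 97}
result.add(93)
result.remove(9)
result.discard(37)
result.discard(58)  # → {2, 8, 51, 62, 66, 93, 97}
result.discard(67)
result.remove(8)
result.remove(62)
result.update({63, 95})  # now {2, 51, 63, 66, 93, 95, 97}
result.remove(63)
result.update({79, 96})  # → {2, 51, 66, 79, 93, 95, 96, 97}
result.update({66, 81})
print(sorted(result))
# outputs [2, 51, 66, 79, 81, 93, 95, 96, 97]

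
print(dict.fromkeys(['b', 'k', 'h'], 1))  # {'b': 1, 'k': 1, 'h': 1}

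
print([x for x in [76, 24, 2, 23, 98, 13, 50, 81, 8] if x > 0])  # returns [76, 24, 2, 23, 98, 13, 50, 81, 8]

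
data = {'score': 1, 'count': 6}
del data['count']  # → {'score': 1}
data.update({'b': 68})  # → {'score': 1, 'b': 68}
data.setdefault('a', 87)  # 87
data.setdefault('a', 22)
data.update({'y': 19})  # {'score': 1, 'b': 68, 'a': 87, 'y': 19}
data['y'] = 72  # {'score': 1, 'b': 68, 'a': 87, 'y': 72}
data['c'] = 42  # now {'score': 1, 'b': 68, 'a': 87, 'y': 72, 'c': 42}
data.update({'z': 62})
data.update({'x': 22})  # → {'score': 1, 'b': 68, 'a': 87, 'y': 72, 'c': 42, 'z': 62, 'x': 22}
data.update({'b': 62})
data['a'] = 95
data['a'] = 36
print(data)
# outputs {'score': 1, 'b': 62, 'a': 36, 'y': 72, 'c': 42, 'z': 62, 'x': 22}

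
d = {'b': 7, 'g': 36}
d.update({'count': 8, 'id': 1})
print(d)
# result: {'b': 7, 'g': 36, 'count': 8, 'id': 1}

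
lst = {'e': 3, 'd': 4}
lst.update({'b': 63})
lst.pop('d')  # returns 4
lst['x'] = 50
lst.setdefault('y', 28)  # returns 28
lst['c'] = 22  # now {'e': 3, 'b': 63, 'x': 50, 'y': 28, 'c': 22}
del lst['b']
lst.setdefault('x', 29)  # 50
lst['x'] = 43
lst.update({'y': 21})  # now {'e': 3, 'x': 43, 'y': 21, 'c': 22}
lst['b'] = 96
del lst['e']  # {'x': 43, 'y': 21, 'c': 22, 'b': 96}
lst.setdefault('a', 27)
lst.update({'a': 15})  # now {'x': 43, 'y': 21, 'c': 22, 'b': 96, 'a': 15}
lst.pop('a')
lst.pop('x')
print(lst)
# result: {'y': 21, 'c': 22, 'b': 96}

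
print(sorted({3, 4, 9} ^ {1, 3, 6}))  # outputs [1, 4, 6, 9]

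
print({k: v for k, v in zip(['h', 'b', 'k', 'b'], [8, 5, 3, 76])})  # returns {'h': 8, 'b': 76, 'k': 3}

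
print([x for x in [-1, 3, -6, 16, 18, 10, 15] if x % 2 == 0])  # [-6, 16, 18, 10]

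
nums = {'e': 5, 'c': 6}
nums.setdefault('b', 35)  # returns 35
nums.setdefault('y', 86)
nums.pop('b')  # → 35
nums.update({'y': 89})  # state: {'e': 5, 'c': 6, 'y': 89}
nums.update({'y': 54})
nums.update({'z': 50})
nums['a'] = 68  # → {'e': 5, 'c': 6, 'y': 54, 'z': 50, 'a': 68}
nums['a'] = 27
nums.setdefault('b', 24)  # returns 24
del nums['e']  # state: {'c': 6, 'y': 54, 'z': 50, 'a': 27, 'b': 24}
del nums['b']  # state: {'c': 6, 'y': 54, 'z': 50, 'a': 27}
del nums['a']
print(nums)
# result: {'c': 6, 'y': 54, 'z': 50}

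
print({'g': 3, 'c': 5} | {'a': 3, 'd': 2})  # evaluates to {'g': 3, 'c': 5, 'a': 3, 'd': 2}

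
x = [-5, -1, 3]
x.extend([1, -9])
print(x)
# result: [-5, -1, 3, 1, -9]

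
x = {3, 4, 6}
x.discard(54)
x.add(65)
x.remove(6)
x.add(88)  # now {3, 4, 65, 88}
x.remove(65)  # {3, 4, 88}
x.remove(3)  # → {4, 88}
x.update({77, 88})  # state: {4, 77, 88}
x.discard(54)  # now {4, 77, 88}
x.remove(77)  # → {4, 88}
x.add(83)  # {4, 83, 88}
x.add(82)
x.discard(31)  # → {4, 82, 83, 88}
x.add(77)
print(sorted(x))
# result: [4, 77, 82, 83, 88]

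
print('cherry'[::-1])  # yrrehc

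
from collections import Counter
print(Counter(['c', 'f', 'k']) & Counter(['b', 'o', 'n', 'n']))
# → Counter()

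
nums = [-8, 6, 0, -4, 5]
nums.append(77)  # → [-8, 6, 0, -4, 5, 77]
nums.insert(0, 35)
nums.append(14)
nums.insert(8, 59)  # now [35, -8, 6, 0, -4, 5, 77, 14, 59]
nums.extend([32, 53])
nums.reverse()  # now [53, 32, 59, 14, 77, 5, -4, 0, 6, -8, 35]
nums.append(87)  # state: [53, 32, 59, 14, 77, 5, -4, 0, 6, -8, 35, 87]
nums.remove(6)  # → [53, 32, 59, 14, 77, 5, -4, 0, -8, 35, 87]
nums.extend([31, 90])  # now [53, 32, 59, 14, 77, 5, -4, 0, -8, 35, 87, 31, 90]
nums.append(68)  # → [53, 32, 59, 14, 77, 5, -4, 0, -8, 35, 87, 31, 90, 68]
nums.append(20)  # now [53, 32, 59, 14, 77, 5, -4, 0, -8, 35, 87, 31, 90, 68, 20]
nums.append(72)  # [53, 32, 59, 14, 77, 5, -4, 0, -8, 35, 87, 31, 90, 68, 20, 72]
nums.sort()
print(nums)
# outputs [-8, -4, 0, 5, 14, 20, 31, 32, 35, 53, 59, 68, 72, 77, 87, 90]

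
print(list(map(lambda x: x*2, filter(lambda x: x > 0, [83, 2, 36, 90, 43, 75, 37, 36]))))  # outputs [166, 4, 72, 180, 86, 150, 74, 72]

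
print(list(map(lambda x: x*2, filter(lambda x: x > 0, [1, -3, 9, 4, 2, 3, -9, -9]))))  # [2, 18, 8, 4, 6]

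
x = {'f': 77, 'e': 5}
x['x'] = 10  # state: {'f': 77, 'e': 5, 'x': 10}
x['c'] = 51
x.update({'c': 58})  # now {'f': 77, 'e': 5, 'x': 10, 'c': 58}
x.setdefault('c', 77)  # 58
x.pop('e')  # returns 5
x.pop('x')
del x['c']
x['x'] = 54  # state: {'f': 77, 'x': 54}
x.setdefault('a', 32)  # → 32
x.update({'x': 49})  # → {'f': 77, 'x': 49, 'a': 32}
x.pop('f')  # 77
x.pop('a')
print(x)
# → {'x': 49}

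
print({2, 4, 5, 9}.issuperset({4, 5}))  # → True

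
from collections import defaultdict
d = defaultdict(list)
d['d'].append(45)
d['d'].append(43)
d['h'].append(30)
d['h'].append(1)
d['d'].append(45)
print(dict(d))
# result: {'d': [45, 43, 45], 'h': [30, 1]}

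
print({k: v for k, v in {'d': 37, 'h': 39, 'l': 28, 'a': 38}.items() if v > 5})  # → {'d': 37, 'h': 39, 'l': 28, 'a': 38}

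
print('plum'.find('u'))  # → 2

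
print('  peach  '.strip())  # peach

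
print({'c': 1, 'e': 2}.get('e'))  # 2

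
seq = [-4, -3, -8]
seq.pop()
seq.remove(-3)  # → [-4]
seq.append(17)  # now [-4, 17]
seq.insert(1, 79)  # [-4, 79, 17]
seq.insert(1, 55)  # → [-4, 55, 79, 17]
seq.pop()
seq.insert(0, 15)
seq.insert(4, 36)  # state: [15, -4, 55, 79, 36]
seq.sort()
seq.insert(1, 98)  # [-4, 98, 15, 36, 55, 79]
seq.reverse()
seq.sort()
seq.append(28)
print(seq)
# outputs [-4, 15, 36, 55, 79, 98, 28]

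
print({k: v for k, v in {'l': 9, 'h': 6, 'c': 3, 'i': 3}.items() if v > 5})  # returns {'l': 9, 'h': 6}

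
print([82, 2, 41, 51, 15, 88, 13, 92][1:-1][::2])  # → [2, 51, 88]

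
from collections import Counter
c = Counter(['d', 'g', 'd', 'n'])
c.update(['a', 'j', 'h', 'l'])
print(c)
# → Counter({'d': 2, 'g': 1, 'n': 1, 'a': 1, 'j': 1, 'h': 1, 'l': 1})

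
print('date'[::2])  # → dt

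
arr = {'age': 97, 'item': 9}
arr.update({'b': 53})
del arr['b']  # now {'age': 97, 'item': 9}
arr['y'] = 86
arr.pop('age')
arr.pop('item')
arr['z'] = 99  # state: {'y': 86, 'z': 99}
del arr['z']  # {'y': 86}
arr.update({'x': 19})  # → {'y': 86, 'x': 19}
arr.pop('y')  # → 86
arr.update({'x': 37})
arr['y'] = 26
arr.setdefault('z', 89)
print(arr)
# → {'x': 37, 'y': 26, 'z': 89}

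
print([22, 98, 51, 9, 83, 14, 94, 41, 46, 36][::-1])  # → [36, 46, 41, 94, 14, 83, 9, 51, 98, 22]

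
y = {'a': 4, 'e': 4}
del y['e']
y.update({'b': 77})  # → {'a': 4, 'b': 77}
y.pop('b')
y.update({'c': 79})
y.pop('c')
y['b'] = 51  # {'a': 4, 'b': 51}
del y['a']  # {'b': 51}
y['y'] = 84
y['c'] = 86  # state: {'b': 51, 'y': 84, 'c': 86}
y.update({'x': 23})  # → {'b': 51, 'y': 84, 'c': 86, 'x': 23}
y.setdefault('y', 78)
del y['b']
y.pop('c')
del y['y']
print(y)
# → {'x': 23}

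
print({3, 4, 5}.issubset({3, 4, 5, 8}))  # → True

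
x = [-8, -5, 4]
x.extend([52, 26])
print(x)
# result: [-8, -5, 4, 52, 26]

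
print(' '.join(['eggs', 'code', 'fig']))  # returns eggs code fig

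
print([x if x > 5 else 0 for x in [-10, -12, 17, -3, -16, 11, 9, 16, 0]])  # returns [0, 0, 17, 0, 0, 11, 9, 16, 0]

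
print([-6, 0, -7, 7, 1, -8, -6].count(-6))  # 2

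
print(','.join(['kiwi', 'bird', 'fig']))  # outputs kiwi,bird,fig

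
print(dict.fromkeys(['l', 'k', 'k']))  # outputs {'l': None, 'k': None}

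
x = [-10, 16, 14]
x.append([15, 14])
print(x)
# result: [-10, 16, 14, [15, 14]]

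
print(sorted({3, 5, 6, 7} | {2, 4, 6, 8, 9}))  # [2, 3, 4, 5, 6, 7, 8, 9]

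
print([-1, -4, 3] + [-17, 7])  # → [-1, -4, 3, -17, 7]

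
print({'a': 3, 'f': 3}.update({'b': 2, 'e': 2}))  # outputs None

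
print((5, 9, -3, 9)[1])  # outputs 9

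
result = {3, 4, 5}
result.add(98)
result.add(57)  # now {3, 4, 5, 57, 98}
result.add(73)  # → {3, 4, 5, 57, 73, 98}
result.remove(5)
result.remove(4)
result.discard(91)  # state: {3, 57, 73, 98}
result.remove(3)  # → {57, 73, 98}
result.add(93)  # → {57, 73, 93, 98}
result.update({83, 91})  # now {57, 73, 83, 91, 93, 98}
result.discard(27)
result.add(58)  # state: {57, 58, 73, 83, 91, 93, 98}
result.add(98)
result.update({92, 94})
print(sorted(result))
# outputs [57, 58, 73, 83, 91, 92, 93, 94, 98]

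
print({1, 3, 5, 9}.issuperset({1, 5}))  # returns True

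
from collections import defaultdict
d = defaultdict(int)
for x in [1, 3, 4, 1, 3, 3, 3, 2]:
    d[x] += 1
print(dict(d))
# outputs {1: 2, 3: 4, 4: 1, 2: 1}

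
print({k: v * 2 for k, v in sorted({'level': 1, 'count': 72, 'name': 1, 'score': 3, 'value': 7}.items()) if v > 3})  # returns {'count': 144, 'value': 14}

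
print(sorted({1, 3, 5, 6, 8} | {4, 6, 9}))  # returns [1, 3, 4, 5, 6, 8, 9]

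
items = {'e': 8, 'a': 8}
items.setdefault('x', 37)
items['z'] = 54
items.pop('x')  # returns 37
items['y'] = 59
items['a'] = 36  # {'e': 8, 'a': 36, 'z': 54, 'y': 59}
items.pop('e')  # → 8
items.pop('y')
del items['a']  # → {'z': 54}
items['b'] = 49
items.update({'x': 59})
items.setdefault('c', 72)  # 72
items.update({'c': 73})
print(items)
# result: {'z': 54, 'b': 49, 'x': 59, 'c': 73}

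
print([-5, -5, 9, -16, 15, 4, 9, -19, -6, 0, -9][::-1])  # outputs [-9, 0, -6, -19, 9, 4, 15, -16, 9, -5, -5]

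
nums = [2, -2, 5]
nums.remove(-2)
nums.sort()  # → [2, 5]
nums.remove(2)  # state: [5]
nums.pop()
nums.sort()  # []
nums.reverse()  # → []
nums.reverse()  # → []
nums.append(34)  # [34]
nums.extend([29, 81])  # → [34, 29, 81]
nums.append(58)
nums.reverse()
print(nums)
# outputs [58, 81, 29, 34]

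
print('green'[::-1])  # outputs neerg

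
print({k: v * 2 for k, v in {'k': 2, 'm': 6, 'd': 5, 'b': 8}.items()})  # {'k': 4, 'm': 12, 'd': 10, 'b': 16}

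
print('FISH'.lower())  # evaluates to fish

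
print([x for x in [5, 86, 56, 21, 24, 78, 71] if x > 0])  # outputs [5, 86, 56, 21, 24, 78, 71]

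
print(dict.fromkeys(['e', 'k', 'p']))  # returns {'e': None, 'k': None, 'p': None}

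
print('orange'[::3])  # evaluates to on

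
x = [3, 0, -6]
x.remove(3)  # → [0, -6]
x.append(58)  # [0, -6, 58]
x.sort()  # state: [-6, 0, 58]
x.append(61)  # [-6, 0, 58, 61]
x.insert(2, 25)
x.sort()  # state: [-6, 0, 25, 58, 61]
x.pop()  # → 61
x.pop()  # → 58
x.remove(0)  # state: [-6, 25]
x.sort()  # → [-6, 25]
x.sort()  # [-6, 25]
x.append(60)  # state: [-6, 25, 60]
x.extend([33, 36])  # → [-6, 25, 60, 33, 36]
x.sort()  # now [-6, 25, 33, 36, 60]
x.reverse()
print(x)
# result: [60, 36, 33, 25, -6]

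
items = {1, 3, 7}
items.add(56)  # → {1, 3, 7, 56}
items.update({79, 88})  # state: {1, 3, 7, 56, 79, 88}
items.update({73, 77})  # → {1, 3, 7, 56, 73, 77, 79, 88}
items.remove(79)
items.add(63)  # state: {1, 3, 7, 56, 63, 73, 77, 88}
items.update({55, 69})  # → {1, 3, 7, 55, 56, 63, 69, 73, 77, 88}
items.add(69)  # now {1, 3, 7, 55, 56, 63, 69, 73, 77, 88}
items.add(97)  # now {1, 3, 7, 55, 56, 63, 69, 73, 77, 88, 97}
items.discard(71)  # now {1, 3, 7, 55, 56, 63, 69, 73, 77, 88, 97}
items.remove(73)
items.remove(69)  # {1, 3, 7, 55, 56, 63, 77, 88, 97}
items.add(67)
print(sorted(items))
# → [1, 3, 7, 55, 56, 63, 67, 77, 88, 97]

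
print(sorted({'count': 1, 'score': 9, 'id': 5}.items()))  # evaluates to [('count', 1), ('id', 5), ('score', 9)]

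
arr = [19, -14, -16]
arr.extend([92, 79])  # [19, -14, -16, 92, 79]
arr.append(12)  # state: [19, -14, -16, 92, 79, 12]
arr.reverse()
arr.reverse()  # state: [19, -14, -16, 92, 79, 12]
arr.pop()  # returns 12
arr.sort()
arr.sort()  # [-16, -14, 19, 79, 92]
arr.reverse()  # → [92, 79, 19, -14, -16]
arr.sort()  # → [-16, -14, 19, 79, 92]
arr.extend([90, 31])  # [-16, -14, 19, 79, 92, 90, 31]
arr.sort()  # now [-16, -14, 19, 31, 79, 90, 92]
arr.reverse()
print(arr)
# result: [92, 90, 79, 31, 19, -14, -16]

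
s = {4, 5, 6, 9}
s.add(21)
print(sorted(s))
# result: [4, 5, 6, 9, 21]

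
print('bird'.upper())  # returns BIRD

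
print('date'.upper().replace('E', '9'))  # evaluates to DAT9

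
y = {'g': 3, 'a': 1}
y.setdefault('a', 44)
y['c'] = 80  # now {'g': 3, 'a': 1, 'c': 80}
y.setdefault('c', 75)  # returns 80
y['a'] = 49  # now {'g': 3, 'a': 49, 'c': 80}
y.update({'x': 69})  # {'g': 3, 'a': 49, 'c': 80, 'x': 69}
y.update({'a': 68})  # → {'g': 3, 'a': 68, 'c': 80, 'x': 69}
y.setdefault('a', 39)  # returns 68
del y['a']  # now {'g': 3, 'c': 80, 'x': 69}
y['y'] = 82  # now {'g': 3, 'c': 80, 'x': 69, 'y': 82}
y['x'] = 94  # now {'g': 3, 'c': 80, 'x': 94, 'y': 82}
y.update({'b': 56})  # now {'g': 3, 'c': 80, 'x': 94, 'y': 82, 'b': 56}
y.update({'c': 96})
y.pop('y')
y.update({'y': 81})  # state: {'g': 3, 'c': 96, 'x': 94, 'b': 56, 'y': 81}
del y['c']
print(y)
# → {'g': 3, 'x': 94, 'b': 56, 'y': 81}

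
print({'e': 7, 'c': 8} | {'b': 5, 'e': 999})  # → {'e': 999, 'c': 8, 'b': 5}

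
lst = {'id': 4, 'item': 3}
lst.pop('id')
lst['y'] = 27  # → {'item': 3, 'y': 27}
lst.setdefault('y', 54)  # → 27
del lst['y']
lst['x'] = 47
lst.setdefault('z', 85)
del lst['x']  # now {'item': 3, 'z': 85}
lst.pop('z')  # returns 85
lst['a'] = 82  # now {'item': 3, 'a': 82}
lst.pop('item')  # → 3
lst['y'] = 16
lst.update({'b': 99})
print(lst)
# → {'a': 82, 'y': 16, 'b': 99}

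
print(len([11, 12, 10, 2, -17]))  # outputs 5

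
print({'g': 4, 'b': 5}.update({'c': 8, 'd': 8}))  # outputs None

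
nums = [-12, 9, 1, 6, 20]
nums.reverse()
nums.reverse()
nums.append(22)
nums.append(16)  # [-12, 9, 1, 6, 20, 22, 16]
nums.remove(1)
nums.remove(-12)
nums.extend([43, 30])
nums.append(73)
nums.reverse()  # [73, 30, 43, 16, 22, 20, 6, 9]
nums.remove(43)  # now [73, 30, 16, 22, 20, 6, 9]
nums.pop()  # 9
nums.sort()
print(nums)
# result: [6, 16, 20, 22, 30, 73]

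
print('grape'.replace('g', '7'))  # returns 7rape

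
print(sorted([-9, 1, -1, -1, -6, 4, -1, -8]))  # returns [-9, -8, -6, -1, -1, -1, 1, 4]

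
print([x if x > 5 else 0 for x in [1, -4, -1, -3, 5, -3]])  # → [0, 0, 0, 0, 0, 0]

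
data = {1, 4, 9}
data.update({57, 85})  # {1, 4, 9, 57, 85}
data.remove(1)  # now {4, 9, 57, 85}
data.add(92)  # {4, 9, 57, 85, 92}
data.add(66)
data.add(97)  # {4, 9, 57, 66, 85, 92, 97}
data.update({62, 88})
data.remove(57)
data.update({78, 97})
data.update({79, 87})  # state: {4, 9, 62, 66, 78, 79, 85, 87, 88, 92, 97}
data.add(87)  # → {4, 9, 62, 66, 78, 79, 85, 87, 88, 92, 97}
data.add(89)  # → {4, 9, 62, 66, 78, 79, 85, 87, 88, 89, 92, 97}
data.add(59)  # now {4, 9, 59, 62, 66, 78, 79, 85, 87, 88, 89, 92, 97}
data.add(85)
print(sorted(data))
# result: [4, 9, 59, 62, 66, 78, 79, 85, 87, 88, 89, 92, 97]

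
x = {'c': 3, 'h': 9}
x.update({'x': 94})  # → {'c': 3, 'h': 9, 'x': 94}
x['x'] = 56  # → {'c': 3, 'h': 9, 'x': 56}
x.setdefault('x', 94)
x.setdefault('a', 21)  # 21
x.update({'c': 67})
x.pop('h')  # 9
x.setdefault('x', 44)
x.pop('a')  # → 21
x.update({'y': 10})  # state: {'c': 67, 'x': 56, 'y': 10}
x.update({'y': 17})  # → {'c': 67, 'x': 56, 'y': 17}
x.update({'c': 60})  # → {'c': 60, 'x': 56, 'y': 17}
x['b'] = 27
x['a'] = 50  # {'c': 60, 'x': 56, 'y': 17, 'b': 27, 'a': 50}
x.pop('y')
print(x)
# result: {'c': 60, 'x': 56, 'b': 27, 'a': 50}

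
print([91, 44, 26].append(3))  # None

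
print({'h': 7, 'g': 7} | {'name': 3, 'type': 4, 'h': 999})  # {'h': 999, 'g': 7, 'name': 3, 'type': 4}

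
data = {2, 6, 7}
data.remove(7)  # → {2, 6}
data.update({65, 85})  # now {2, 6, 65, 85}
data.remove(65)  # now {2, 6, 85}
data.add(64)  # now {2, 6, 64, 85}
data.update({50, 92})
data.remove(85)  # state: {2, 6, 50, 64, 92}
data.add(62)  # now {2, 6, 50, 62, 64, 92}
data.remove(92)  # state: {2, 6, 50, 62, 64}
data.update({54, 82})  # {2, 6, 50, 54, 62, 64, 82}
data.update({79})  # {2, 6, 50, 54, 62, 64, 79, 82}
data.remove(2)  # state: {6, 50, 54, 62, 64, 79, 82}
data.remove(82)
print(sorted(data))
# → [6, 50, 54, 62, 64, 79]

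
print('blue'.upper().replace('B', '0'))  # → 0LUE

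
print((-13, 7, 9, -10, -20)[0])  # -13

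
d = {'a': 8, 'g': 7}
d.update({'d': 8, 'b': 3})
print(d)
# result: {'a': 8, 'g': 7, 'd': 8, 'b': 3}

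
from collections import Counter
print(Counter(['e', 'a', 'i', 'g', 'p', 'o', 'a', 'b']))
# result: Counter({'a': 2, 'e': 1, 'i': 1, 'g': 1, 'p': 1, 'o': 1, 'b': 1})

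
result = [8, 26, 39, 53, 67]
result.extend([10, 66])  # [8, 26, 39, 53, 67, 10, 66]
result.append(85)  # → [8, 26, 39, 53, 67, 10, 66, 85]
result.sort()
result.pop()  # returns 85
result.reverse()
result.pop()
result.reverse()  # [10, 26, 39, 53, 66, 67]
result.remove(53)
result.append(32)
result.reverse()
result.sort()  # [10, 26, 32, 39, 66, 67]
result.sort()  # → [10, 26, 32, 39, 66, 67]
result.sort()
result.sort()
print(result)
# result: [10, 26, 32, 39, 66, 67]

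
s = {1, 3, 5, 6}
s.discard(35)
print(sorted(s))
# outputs [1, 3, 5, 6]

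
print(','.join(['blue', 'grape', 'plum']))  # blue,grape,plum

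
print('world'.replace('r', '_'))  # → wo_ld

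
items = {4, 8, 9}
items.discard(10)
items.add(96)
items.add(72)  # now {4, 8, 9, 72, 96}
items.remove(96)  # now {4, 8, 9, 72}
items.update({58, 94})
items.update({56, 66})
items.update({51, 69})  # {4, 8, 9, 51, 56, 58, 66, 69, 72, 94}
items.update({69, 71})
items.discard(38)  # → {4, 8, 9, 51, 56, 58, 66, 69, 71, 72, 94}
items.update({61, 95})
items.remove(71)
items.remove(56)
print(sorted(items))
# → [4, 8, 9, 51, 58, 61, 66, 69, 72, 94, 95]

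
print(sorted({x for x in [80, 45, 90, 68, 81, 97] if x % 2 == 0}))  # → [68, 80, 90]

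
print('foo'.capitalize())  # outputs Foo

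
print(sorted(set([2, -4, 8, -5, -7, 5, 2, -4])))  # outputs [-7, -5, -4, 2, 5, 8]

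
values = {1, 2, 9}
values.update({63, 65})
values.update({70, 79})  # {1, 2, 9, 63, 65, 70, 79}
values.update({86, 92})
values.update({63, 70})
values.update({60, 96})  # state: {1, 2, 9, 60, 63, 65, 70, 79, 86, 92, 96}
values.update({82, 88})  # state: {1, 2, 9, 60, 63, 65, 70, 79, 82, 86, 88, 92, 96}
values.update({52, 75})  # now {1, 2, 9, 52, 60, 63, 65, 70, 75, 79, 82, 86, 88, 92, 96}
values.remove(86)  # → {1, 2, 9, 52, 60, 63, 65, 70, 75, 79, 82, 88, 92, 96}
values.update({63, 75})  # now {1, 2, 9, 52, 60, 63, 65, 70, 75, 79, 82, 88, 92, 96}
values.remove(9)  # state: {1, 2, 52, 60, 63, 65, 70, 75, 79, 82, 88, 92, 96}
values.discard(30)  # {1, 2, 52, 60, 63, 65, 70, 75, 79, 82, 88, 92, 96}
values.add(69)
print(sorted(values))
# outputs [1, 2, 52, 60, 63, 65, 69, 70, 75, 79, 82, 88, 92, 96]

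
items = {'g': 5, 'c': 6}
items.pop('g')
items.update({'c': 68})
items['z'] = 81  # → {'c': 68, 'z': 81}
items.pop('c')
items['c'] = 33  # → {'z': 81, 'c': 33}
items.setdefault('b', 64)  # 64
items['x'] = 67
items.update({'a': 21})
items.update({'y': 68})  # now {'z': 81, 'c': 33, 'b': 64, 'x': 67, 'a': 21, 'y': 68}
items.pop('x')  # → 67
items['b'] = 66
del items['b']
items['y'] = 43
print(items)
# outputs {'z': 81, 'c': 33, 'a': 21, 'y': 43}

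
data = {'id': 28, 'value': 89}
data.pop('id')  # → 28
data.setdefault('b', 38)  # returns 38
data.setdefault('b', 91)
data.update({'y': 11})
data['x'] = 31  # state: {'value': 89, 'b': 38, 'y': 11, 'x': 31}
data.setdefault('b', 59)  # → 38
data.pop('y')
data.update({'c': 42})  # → {'value': 89, 'b': 38, 'x': 31, 'c': 42}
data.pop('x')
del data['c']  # {'value': 89, 'b': 38}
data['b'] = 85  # {'value': 89, 'b': 85}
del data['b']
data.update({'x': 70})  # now {'value': 89, 'x': 70}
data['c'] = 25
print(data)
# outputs {'value': 89, 'x': 70, 'c': 25}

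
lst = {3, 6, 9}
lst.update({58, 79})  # {3, 6, 9, 58, 79}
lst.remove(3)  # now {6, 9, 58, 79}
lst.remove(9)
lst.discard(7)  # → {6, 58, 79}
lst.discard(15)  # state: {6, 58, 79}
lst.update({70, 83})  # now {6, 58, 70, 79, 83}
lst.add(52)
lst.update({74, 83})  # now {6, 52, 58, 70, 74, 79, 83}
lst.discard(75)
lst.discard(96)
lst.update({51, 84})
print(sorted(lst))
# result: [6, 51, 52, 58, 70, 74, 79, 83, 84]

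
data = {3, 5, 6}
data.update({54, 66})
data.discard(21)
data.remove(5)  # {3, 6, 54, 66}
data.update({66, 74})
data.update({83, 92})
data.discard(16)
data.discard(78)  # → {3, 6, 54, 66, 74, 83, 92}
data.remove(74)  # {3, 6, 54, 66, 83, 92}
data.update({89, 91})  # {3, 6, 54, 66, 83, 89, 91, 92}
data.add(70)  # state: {3, 6, 54, 66, 70, 83, 89, 91, 92}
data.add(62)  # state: {3, 6, 54, 62, 66, 70, 83, 89, 91, 92}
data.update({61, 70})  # {3, 6, 54, 61, 62, 66, 70, 83, 89, 91, 92}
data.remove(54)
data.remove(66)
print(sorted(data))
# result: [3, 6, 61, 62, 70, 83, 89, 91, 92]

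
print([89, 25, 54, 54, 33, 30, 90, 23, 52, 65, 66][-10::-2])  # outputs [25]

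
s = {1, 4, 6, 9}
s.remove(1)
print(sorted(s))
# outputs [4, 6, 9]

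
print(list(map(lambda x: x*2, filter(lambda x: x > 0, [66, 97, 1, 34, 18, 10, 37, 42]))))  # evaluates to [132, 194, 2, 68, 36, 20, 74, 84]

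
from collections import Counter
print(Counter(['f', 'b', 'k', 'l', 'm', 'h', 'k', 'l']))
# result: Counter({'k': 2, 'l': 2, 'f': 1, 'b': 1, 'm': 1, 'h': 1})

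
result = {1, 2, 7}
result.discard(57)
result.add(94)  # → {1, 2, 7, 94}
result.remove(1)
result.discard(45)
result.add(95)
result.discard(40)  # {2, 7, 94, 95}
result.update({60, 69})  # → {2, 7, 60, 69, 94, 95}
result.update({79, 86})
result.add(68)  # {2, 7, 60, 68, 69, 79, 86, 94, 95}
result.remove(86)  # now {2, 7, 60, 68, 69, 79, 94, 95}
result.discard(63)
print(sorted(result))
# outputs [2, 7, 60, 68, 69, 79, 94, 95]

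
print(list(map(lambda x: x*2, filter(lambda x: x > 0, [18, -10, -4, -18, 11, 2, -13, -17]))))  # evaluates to [36, 22, 4]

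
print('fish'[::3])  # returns fh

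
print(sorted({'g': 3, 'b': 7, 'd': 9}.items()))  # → [('b', 7), ('d', 9), ('g', 3)]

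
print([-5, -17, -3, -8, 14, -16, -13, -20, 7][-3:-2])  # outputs [-13]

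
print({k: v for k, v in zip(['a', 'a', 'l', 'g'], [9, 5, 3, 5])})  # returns {'a': 5, 'l': 3, 'g': 5}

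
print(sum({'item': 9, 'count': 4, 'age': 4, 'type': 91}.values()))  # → 108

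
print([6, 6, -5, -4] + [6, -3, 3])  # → [6, 6, -5, -4, 6, -3, 3]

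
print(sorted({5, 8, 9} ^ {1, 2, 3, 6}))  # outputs [1, 2, 3, 5, 6, 8, 9]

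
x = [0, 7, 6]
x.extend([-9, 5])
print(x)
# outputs [0, 7, 6, -9, 5]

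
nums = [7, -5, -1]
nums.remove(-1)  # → [7, -5]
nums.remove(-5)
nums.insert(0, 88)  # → [88, 7]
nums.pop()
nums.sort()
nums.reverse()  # [88]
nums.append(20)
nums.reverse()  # [20, 88]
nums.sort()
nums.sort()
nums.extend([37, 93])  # [20, 88, 37, 93]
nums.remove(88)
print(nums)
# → [20, 37, 93]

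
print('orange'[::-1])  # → egnaro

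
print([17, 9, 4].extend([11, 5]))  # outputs None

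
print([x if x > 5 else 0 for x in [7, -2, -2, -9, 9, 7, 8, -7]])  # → [7, 0, 0, 0, 9, 7, 8, 0]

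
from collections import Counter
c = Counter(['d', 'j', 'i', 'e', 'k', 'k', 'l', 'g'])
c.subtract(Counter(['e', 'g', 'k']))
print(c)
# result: Counter({'d': 1, 'j': 1, 'i': 1, 'k': 1, 'l': 1, 'e': 0, 'g': 0})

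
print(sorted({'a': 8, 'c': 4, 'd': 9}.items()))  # [('a', 8), ('c', 4), ('d', 9)]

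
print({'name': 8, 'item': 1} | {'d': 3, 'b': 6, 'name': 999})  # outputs {'name': 999, 'item': 1, 'd': 3, 'b': 6}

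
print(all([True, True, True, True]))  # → True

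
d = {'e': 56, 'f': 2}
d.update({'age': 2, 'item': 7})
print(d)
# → {'e': 56, 'f': 2, 'age': 2, 'item': 7}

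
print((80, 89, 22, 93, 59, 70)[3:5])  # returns (93, 59)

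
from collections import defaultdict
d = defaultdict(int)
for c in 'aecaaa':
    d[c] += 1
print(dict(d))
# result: {'a': 4, 'e': 1, 'c': 1}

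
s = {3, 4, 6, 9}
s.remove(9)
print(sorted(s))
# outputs [3, 4, 6]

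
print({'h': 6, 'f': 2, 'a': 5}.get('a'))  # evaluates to 5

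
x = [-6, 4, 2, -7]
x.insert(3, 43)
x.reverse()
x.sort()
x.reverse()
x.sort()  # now [-7, -6, 2, 4, 43]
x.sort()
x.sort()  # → [-7, -6, 2, 4, 43]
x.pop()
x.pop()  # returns 4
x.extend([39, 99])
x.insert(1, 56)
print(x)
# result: [-7, 56, -6, 2, 39, 99]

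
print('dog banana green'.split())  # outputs ['dog', 'banana', 'green']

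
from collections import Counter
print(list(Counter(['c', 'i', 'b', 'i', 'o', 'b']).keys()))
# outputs ['c', 'i', 'b', 'o']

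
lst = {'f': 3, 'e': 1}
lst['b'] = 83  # {'f': 3, 'e': 1, 'b': 83}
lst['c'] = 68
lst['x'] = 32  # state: {'f': 3, 'e': 1, 'b': 83, 'c': 68, 'x': 32}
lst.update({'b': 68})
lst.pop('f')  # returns 3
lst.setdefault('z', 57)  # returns 57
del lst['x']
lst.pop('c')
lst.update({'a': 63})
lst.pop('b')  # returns 68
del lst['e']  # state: {'z': 57, 'a': 63}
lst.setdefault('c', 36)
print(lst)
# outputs {'z': 57, 'a': 63, 'c': 36}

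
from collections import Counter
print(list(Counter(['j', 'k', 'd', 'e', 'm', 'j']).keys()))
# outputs ['j', 'k', 'd', 'e', 'm']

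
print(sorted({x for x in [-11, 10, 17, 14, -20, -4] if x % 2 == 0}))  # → [-20, -4, 10, 14]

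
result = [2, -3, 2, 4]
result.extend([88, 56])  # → [2, -3, 2, 4, 88, 56]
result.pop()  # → 56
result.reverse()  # [88, 4, 2, -3, 2]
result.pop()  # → 2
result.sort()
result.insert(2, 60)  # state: [-3, 2, 60, 4, 88]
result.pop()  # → 88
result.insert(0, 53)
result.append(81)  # [53, -3, 2, 60, 4, 81]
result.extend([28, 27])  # [53, -3, 2, 60, 4, 81, 28, 27]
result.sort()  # [-3, 2, 4, 27, 28, 53, 60, 81]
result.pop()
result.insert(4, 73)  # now [-3, 2, 4, 27, 73, 28, 53, 60]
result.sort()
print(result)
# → [-3, 2, 4, 27, 28, 53, 60, 73]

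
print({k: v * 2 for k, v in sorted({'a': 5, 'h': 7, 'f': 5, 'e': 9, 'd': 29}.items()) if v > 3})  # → {'a': 10, 'd': 58, 'e': 18, 'f': 10, 'h': 14}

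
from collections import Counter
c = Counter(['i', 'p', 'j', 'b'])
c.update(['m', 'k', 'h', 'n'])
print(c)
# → Counter({'i': 1, 'p': 1, 'j': 1, 'b': 1, 'm': 1, 'k': 1, 'h': 1, 'n': 1})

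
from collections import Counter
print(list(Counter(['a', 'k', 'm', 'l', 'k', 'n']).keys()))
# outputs ['a', 'k', 'm', 'l', 'n']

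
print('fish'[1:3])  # is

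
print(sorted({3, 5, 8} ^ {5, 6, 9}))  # [3, 6, 8, 9]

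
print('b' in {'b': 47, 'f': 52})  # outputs True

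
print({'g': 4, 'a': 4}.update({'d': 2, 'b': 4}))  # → None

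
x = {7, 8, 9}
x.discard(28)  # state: {7, 8, 9}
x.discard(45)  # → {7, 8, 9}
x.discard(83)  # {7, 8, 9}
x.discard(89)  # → {7, 8, 9}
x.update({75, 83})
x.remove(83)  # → {7, 8, 9, 75}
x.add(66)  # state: {7, 8, 9, 66, 75}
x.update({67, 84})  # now {7, 8, 9, 66, 67, 75, 84}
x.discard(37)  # {7, 8, 9, 66, 67, 75, 84}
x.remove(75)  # {7, 8, 9, 66, 67, 84}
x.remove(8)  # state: {7, 9, 66, 67, 84}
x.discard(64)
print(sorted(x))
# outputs [7, 9, 66, 67, 84]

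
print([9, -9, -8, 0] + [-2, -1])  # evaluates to [9, -9, -8, 0, -2, -1]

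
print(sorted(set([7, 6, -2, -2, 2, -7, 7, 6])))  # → [-7, -2, 2, 6, 7]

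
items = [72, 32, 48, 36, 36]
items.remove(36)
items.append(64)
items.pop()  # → 64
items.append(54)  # [72, 32, 48, 36, 54]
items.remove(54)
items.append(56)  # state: [72, 32, 48, 36, 56]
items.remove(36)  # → [72, 32, 48, 56]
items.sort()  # [32, 48, 56, 72]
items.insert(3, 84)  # [32, 48, 56, 84, 72]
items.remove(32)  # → [48, 56, 84, 72]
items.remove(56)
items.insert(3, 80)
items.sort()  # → [48, 72, 80, 84]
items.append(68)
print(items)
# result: [48, 72, 80, 84, 68]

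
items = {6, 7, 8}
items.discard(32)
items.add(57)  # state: {6, 7, 8, 57}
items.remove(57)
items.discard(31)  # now {6, 7, 8}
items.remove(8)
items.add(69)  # {6, 7, 69}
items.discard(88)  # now {6, 7, 69}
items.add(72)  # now {6, 7, 69, 72}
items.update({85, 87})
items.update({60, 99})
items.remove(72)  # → {6, 7, 60, 69, 85, 87, 99}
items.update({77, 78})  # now {6, 7, 60, 69, 77, 78, 85, 87, 99}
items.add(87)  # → {6, 7, 60, 69, 77, 78, 85, 87, 99}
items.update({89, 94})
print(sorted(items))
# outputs [6, 7, 60, 69, 77, 78, 85, 87, 89, 94, 99]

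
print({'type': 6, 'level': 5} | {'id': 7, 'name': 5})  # {'type': 6, 'level': 5, 'id': 7, 'name': 5}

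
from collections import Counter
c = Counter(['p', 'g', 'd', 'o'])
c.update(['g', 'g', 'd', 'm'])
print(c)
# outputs Counter({'g': 3, 'd': 2, 'p': 1, 'o': 1, 'm': 1})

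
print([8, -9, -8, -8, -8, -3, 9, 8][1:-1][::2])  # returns [-9, -8, -3]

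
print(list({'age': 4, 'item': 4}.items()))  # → [('age', 4), ('item', 4)]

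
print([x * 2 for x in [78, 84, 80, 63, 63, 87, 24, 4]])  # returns [156, 168, 160, 126, 126, 174, 48, 8]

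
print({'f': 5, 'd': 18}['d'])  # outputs 18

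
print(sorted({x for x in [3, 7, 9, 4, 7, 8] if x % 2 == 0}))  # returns [4, 8]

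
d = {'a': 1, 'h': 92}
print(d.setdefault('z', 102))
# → 102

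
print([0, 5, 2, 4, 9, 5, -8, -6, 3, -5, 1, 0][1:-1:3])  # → [5, 9, -6, 1]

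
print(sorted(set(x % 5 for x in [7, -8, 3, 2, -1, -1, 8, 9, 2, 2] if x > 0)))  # [2, 3, 4]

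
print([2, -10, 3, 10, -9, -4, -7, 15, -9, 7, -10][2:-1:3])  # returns [3, -4, -9]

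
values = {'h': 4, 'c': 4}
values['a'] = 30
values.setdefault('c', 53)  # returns 4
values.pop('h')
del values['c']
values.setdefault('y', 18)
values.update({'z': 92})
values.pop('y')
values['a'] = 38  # {'a': 38, 'z': 92}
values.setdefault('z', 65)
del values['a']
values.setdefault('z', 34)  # 92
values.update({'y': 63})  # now {'z': 92, 'y': 63}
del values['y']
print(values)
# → {'z': 92}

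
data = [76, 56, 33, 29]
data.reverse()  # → [29, 33, 56, 76]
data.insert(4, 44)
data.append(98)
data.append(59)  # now [29, 33, 56, 76, 44, 98, 59]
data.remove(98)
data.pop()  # 59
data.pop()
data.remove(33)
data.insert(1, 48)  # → [29, 48, 56, 76]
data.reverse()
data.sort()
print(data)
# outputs [29, 48, 56, 76]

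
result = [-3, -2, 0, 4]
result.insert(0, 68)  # [68, -3, -2, 0, 4]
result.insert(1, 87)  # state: [68, 87, -3, -2, 0, 4]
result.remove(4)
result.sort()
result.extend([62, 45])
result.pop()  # 45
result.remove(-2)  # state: [-3, 0, 68, 87, 62]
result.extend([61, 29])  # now [-3, 0, 68, 87, 62, 61, 29]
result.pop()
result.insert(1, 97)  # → [-3, 97, 0, 68, 87, 62, 61]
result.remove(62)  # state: [-3, 97, 0, 68, 87, 61]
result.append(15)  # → [-3, 97, 0, 68, 87, 61, 15]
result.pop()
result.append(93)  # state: [-3, 97, 0, 68, 87, 61, 93]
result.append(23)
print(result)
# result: [-3, 97, 0, 68, 87, 61, 93, 23]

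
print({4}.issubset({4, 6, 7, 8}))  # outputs True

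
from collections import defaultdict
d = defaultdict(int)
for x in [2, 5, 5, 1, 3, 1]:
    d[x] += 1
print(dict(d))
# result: {2: 1, 5: 2, 1: 2, 3: 1}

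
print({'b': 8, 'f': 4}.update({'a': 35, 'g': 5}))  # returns None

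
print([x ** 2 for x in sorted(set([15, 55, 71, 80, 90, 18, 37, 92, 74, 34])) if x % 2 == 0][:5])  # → [324, 1156, 5476, 6400, 8100]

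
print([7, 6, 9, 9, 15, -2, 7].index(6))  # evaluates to 1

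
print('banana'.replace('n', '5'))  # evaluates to ba5a5a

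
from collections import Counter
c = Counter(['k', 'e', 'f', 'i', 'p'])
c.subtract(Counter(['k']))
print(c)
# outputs Counter({'e': 1, 'f': 1, 'i': 1, 'p': 1, 'k': 0})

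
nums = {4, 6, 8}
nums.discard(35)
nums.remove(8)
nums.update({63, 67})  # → {4, 6, 63, 67}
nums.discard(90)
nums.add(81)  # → {4, 6, 63, 67, 81}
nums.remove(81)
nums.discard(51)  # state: {4, 6, 63, 67}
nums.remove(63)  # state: {4, 6, 67}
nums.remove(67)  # {4, 6}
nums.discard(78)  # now {4, 6}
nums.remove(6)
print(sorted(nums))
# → [4]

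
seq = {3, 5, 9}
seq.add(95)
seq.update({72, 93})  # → {3, 5, 9, 72, 93, 95}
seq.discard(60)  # {3, 5, 9, 72, 93, 95}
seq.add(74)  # {3, 5, 9, 72, 74, 93, 95}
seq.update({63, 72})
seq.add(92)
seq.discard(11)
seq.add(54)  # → {3, 5, 9, 54, 63, 72, 74, 92, 93, 95}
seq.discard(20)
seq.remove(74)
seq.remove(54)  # {3, 5, 9, 63, 72, 92, 93, 95}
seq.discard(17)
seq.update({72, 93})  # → {3, 5, 9, 63, 72, 92, 93, 95}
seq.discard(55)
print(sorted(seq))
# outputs [3, 5, 9, 63, 72, 92, 93, 95]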